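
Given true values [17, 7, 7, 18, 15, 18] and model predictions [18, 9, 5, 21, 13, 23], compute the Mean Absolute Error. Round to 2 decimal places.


Absolute errors: [1, 2, 2, 3, 2, 5]
Sum of absolute errors = 15
MAE = 15 / 6 = 2.50

2.50


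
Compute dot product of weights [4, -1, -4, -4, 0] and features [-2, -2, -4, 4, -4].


Element-wise products:
4 * -2 = -8
-1 * -2 = 2
-4 * -4 = 16
-4 * 4 = -16
0 * -4 = 0
Sum = -8 + 2 + 16 + -16 + 0
= -6

-6


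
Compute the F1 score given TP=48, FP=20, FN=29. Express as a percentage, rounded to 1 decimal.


Precision = TP / (TP + FP) = 48 / 68 = 0.7059
Recall = TP / (TP + FN) = 48 / 77 = 0.6234
F1 = 2 * P * R / (P + R)
= 2 * 0.7059 * 0.6234 / (0.7059 + 0.6234)
= 0.8801 / 1.3293
= 0.6621
As percentage: 66.2%

66.2


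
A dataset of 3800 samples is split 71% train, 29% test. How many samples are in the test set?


Train samples = 3800 * 71% = 2698
Test samples = 3800 - 2698
= 1102

1102


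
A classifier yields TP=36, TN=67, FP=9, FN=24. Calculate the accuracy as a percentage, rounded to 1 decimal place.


Accuracy = (TP + TN) / (TP + TN + FP + FN) * 100
= (36 + 67) / (36 + 67 + 9 + 24)
= 103 / 136
= 0.7574
= 75.7%

75.7


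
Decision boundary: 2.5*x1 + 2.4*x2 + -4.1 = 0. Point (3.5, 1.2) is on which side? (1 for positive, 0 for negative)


Compute 2.5 * 3.5 + 2.4 * 1.2 + -4.1
= 8.75 + 2.88 + -4.1
= 7.53
Since 7.53 >= 0, the point is on the positive side.

1


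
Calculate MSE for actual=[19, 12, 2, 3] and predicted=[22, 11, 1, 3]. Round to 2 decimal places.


Differences: [-3, 1, 1, 0]
Squared errors: [9, 1, 1, 0]
Sum of squared errors = 11
MSE = 11 / 4 = 2.75

2.75


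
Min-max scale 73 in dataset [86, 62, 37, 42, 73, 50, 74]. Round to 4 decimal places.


Min = 37, Max = 86
Range = 86 - 37 = 49
Scaled = (x - min) / (max - min)
= (73 - 37) / 49
= 36 / 49
= 0.7347

0.7347


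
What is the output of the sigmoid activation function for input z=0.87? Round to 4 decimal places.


sigmoid(z) = 1 / (1 + exp(-z))
exp(-(0.87)) = exp(-0.87) = 0.419
1 + 0.419 = 1.419
1 / 1.419 = 0.7047

0.7047


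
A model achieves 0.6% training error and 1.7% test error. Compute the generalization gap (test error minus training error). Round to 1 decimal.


Generalization gap = test_error - train_error
= 1.7 - 0.6
= 1.1%
A small gap suggests good generalization.

1.1


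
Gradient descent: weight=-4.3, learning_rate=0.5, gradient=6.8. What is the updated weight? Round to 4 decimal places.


w_new = w_old - lr * gradient
= -4.3 - 0.5 * 6.8
= -4.3 - (3.4)
= -7.7000

-7.7000


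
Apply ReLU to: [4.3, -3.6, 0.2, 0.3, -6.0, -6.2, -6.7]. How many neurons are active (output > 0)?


ReLU(x) = max(0, x) for each element:
ReLU(4.3) = 4.3
ReLU(-3.6) = 0
ReLU(0.2) = 0.2
ReLU(0.3) = 0.3
ReLU(-6.0) = 0
ReLU(-6.2) = 0
ReLU(-6.7) = 0
Active neurons (>0): 3

3


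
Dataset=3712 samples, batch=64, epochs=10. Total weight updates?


Iterations per epoch = 3712 / 64 = 58
Total updates = iterations_per_epoch * epochs
= 58 * 10
= 580

580


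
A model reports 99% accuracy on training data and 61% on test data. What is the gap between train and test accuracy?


Gap = train_accuracy - test_accuracy
= 99 - 61
= 38%
This large gap strongly indicates overfitting.

38


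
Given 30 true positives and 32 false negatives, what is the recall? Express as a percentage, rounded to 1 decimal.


Recall = TP / (TP + FN) * 100
= 30 / (30 + 32)
= 30 / 62
= 0.4839
= 48.4%

48.4


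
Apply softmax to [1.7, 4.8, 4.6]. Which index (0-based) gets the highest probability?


Softmax is a monotonic transformation, so it preserves the argmax.
We need to find the index of the maximum logit.
Index 0: 1.7
Index 1: 4.8
Index 2: 4.6
Maximum logit = 4.8 at index 1

1


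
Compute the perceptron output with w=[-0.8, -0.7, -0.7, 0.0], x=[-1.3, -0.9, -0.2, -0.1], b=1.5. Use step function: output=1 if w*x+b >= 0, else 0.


z = w . x + b
= -0.8*-1.3 + -0.7*-0.9 + -0.7*-0.2 + 0.0*-0.1 + 1.5
= 1.04 + 0.63 + 0.14 + -0.0 + 1.5
= 1.81 + 1.5
= 3.31
Since z = 3.31 >= 0, output = 1

1


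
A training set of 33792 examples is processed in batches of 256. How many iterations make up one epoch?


Iterations per epoch = dataset_size / batch_size
= 33792 / 256
= 132

132


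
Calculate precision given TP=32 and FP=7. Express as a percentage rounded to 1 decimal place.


Precision = TP / (TP + FP) * 100
= 32 / (32 + 7)
= 32 / 39
= 0.8205
= 82.1%

82.1


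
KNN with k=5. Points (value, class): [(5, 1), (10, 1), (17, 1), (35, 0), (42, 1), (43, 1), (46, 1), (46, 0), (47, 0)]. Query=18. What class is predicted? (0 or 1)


Distances from query 18:
Point 17 (class 1): distance = 1
Point 10 (class 1): distance = 8
Point 5 (class 1): distance = 13
Point 35 (class 0): distance = 17
Point 42 (class 1): distance = 24
K=5 nearest neighbors: classes = [1, 1, 1, 0, 1]
Votes for class 1: 4 / 5
Majority vote => class 1

1


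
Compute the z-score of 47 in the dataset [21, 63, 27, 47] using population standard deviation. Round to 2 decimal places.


Mean = (21 + 63 + 27 + 47) / 4 = 39.5
Variance = sum((x_i - mean)^2) / n = 276.75
Std = sqrt(276.75) = 16.6358
Z = (x - mean) / std
= (47 - 39.5) / 16.6358
= 7.5 / 16.6358
= 0.45

0.45


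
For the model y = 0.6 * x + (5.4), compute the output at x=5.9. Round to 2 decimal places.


y = 0.6 * 5.9 + (5.4)
= 3.54 + (5.4)
= 8.94

8.94


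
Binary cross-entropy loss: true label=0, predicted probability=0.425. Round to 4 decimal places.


For y=0: Loss = -log(1-p)
= -log(1 - 0.425)
= -log(0.575)
= -(-0.5534)
= 0.5534

0.5534


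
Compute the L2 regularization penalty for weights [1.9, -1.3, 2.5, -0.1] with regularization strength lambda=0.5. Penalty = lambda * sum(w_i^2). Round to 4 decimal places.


Squaring each weight:
1.9^2 = 3.61
(-1.3)^2 = 1.69
2.5^2 = 6.25
(-0.1)^2 = 0.01
Sum of squares = 11.56
Penalty = 0.5 * 11.56 = 5.7800

5.7800


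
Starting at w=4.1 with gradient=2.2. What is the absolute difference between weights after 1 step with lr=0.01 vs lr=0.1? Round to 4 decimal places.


With lr=0.01: w_new = 4.1 - 0.01 * 2.2 = 4.078
With lr=0.1: w_new = 4.1 - 0.1 * 2.2 = 3.88
Absolute difference = |4.078 - 3.88|
= 0.1980

0.1980


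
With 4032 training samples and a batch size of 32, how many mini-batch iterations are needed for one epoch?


Iterations per epoch = dataset_size / batch_size
= 4032 / 32
= 126

126


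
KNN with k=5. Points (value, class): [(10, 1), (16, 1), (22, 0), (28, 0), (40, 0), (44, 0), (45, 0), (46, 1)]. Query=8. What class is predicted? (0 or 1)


Distances from query 8:
Point 10 (class 1): distance = 2
Point 16 (class 1): distance = 8
Point 22 (class 0): distance = 14
Point 28 (class 0): distance = 20
Point 40 (class 0): distance = 32
K=5 nearest neighbors: classes = [1, 1, 0, 0, 0]
Votes for class 1: 2 / 5
Majority vote => class 0

0


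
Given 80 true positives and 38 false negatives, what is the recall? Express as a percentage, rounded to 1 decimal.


Recall = TP / (TP + FN) * 100
= 80 / (80 + 38)
= 80 / 118
= 0.678
= 67.8%

67.8


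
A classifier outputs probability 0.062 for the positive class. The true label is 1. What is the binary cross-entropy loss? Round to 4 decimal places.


For y=1: Loss = -log(p)
= -log(0.062)
= -(-2.7806)
= 2.7806

2.7806


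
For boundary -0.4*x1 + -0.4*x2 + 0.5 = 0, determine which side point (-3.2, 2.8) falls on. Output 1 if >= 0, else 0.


Compute -0.4 * -3.2 + -0.4 * 2.8 + 0.5
= 1.28 + -1.12 + 0.5
= 0.66
Since 0.66 >= 0, the point is on the positive side.

1


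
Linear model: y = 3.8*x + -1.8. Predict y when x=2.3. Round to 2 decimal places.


y = 3.8 * 2.3 + (-1.8)
= 8.74 + (-1.8)
= 6.94

6.94


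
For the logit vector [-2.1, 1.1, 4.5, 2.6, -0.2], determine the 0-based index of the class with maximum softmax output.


Softmax is a monotonic transformation, so it preserves the argmax.
We need to find the index of the maximum logit.
Index 0: -2.1
Index 1: 1.1
Index 2: 4.5
Index 3: 2.6
Index 4: -0.2
Maximum logit = 4.5 at index 2

2


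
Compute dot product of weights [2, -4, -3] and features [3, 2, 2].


Element-wise products:
2 * 3 = 6
-4 * 2 = -8
-3 * 2 = -6
Sum = 6 + -8 + -6
= -8

-8


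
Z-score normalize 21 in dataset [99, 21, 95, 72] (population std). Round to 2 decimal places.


Mean = (99 + 21 + 95 + 72) / 4 = 71.75
Variance = sum((x_i - mean)^2) / n = 964.6875
Std = sqrt(964.6875) = 31.0594
Z = (x - mean) / std
= (21 - 71.75) / 31.0594
= -50.75 / 31.0594
= -1.63

-1.63


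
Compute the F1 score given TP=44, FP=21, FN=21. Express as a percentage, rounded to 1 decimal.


Precision = TP / (TP + FP) = 44 / 65 = 0.6769
Recall = TP / (TP + FN) = 44 / 65 = 0.6769
F1 = 2 * P * R / (P + R)
= 2 * 0.6769 * 0.6769 / (0.6769 + 0.6769)
= 0.9164 / 1.3538
= 0.6769
As percentage: 67.7%

67.7


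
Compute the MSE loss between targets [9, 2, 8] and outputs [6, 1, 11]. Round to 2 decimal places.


Differences: [3, 1, -3]
Squared errors: [9, 1, 9]
Sum of squared errors = 19
MSE = 19 / 3 = 6.33

6.33


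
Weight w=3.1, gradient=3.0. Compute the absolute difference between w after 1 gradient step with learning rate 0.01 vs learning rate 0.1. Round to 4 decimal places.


With lr=0.01: w_new = 3.1 - 0.01 * 3.0 = 3.07
With lr=0.1: w_new = 3.1 - 0.1 * 3.0 = 2.8
Absolute difference = |3.07 - 2.8|
= 0.2700

0.2700


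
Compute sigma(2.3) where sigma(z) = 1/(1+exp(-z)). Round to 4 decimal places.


sigmoid(z) = 1 / (1 + exp(-z))
exp(-(2.3)) = exp(-2.3) = 0.1003
1 + 0.1003 = 1.1003
1 / 1.1003 = 0.9089

0.9089


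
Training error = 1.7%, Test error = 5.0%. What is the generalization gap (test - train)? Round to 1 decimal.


Generalization gap = test_error - train_error
= 5.0 - 1.7
= 3.3%
A moderate gap.

3.3


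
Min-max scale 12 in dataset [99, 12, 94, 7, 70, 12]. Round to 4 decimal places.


Min = 7, Max = 99
Range = 99 - 7 = 92
Scaled = (x - min) / (max - min)
= (12 - 7) / 92
= 5 / 92
= 0.0543

0.0543


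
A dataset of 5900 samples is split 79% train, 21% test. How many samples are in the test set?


Train samples = 5900 * 79% = 4661
Test samples = 5900 - 4661
= 1239

1239


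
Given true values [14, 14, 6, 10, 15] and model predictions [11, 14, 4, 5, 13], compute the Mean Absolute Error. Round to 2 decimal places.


Absolute errors: [3, 0, 2, 5, 2]
Sum of absolute errors = 12
MAE = 12 / 5 = 2.40

2.40


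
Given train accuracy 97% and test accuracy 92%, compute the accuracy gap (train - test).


Gap = train_accuracy - test_accuracy
= 97 - 92
= 5%
This moderate gap may indicate mild overfitting.

5


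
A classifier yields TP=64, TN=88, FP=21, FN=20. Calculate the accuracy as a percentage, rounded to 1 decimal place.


Accuracy = (TP + TN) / (TP + TN + FP + FN) * 100
= (64 + 88) / (64 + 88 + 21 + 20)
= 152 / 193
= 0.7876
= 78.8%

78.8


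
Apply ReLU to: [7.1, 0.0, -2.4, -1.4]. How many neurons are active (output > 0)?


ReLU(x) = max(0, x) for each element:
ReLU(7.1) = 7.1
ReLU(0.0) = 0
ReLU(-2.4) = 0
ReLU(-1.4) = 0
Active neurons (>0): 1

1


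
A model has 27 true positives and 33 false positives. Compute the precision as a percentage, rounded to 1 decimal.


Precision = TP / (TP + FP) * 100
= 27 / (27 + 33)
= 27 / 60
= 0.45
= 45.0%

45.0


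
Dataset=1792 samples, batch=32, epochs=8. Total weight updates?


Iterations per epoch = 1792 / 32 = 56
Total updates = iterations_per_epoch * epochs
= 56 * 8
= 448

448


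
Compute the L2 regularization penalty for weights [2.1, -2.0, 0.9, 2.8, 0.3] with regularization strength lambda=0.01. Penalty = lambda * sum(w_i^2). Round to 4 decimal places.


Squaring each weight:
2.1^2 = 4.41
(-2.0)^2 = 4.0
0.9^2 = 0.81
2.8^2 = 7.84
0.3^2 = 0.09
Sum of squares = 17.15
Penalty = 0.01 * 17.15 = 0.1715

0.1715


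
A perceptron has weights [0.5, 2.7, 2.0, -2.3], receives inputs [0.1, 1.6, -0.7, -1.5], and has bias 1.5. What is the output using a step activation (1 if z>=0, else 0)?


z = w . x + b
= 0.5*0.1 + 2.7*1.6 + 2.0*-0.7 + -2.3*-1.5 + 1.5
= 0.05 + 4.32 + -1.4 + 3.45 + 1.5
= 6.42 + 1.5
= 7.92
Since z = 7.92 >= 0, output = 1

1


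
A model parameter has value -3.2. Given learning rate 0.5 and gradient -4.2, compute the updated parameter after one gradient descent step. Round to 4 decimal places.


w_new = w_old - lr * gradient
= -3.2 - 0.5 * -4.2
= -3.2 - (-2.1)
= -1.1000

-1.1000


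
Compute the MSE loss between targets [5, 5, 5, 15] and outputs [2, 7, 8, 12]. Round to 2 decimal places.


Differences: [3, -2, -3, 3]
Squared errors: [9, 4, 9, 9]
Sum of squared errors = 31
MSE = 31 / 4 = 7.75

7.75


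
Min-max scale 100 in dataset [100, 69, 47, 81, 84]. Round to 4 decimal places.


Min = 47, Max = 100
Range = 100 - 47 = 53
Scaled = (x - min) / (max - min)
= (100 - 47) / 53
= 53 / 53
= 1.0000

1.0000


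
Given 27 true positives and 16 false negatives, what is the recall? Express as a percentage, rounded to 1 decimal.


Recall = TP / (TP + FN) * 100
= 27 / (27 + 16)
= 27 / 43
= 0.6279
= 62.8%

62.8


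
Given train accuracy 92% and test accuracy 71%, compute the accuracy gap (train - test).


Gap = train_accuracy - test_accuracy
= 92 - 71
= 21%
This large gap strongly indicates overfitting.

21


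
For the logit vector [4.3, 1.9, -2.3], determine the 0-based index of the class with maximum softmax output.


Softmax is a monotonic transformation, so it preserves the argmax.
We need to find the index of the maximum logit.
Index 0: 4.3
Index 1: 1.9
Index 2: -2.3
Maximum logit = 4.3 at index 0

0


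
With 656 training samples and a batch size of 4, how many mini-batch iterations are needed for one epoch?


Iterations per epoch = dataset_size / batch_size
= 656 / 4
= 164

164


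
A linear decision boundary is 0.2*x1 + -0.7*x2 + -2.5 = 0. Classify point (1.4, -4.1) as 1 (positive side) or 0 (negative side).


Compute 0.2 * 1.4 + -0.7 * -4.1 + -2.5
= 0.28 + 2.87 + -2.5
= 0.65
Since 0.65 >= 0, the point is on the positive side.

1


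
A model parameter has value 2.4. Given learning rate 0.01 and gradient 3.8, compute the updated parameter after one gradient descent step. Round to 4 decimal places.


w_new = w_old - lr * gradient
= 2.4 - 0.01 * 3.8
= 2.4 - (0.038)
= 2.3620

2.3620


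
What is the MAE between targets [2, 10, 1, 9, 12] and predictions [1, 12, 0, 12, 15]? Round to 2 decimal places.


Absolute errors: [1, 2, 1, 3, 3]
Sum of absolute errors = 10
MAE = 10 / 5 = 2.00

2.00


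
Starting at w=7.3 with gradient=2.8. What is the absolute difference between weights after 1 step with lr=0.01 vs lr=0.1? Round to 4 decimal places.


With lr=0.01: w_new = 7.3 - 0.01 * 2.8 = 7.272
With lr=0.1: w_new = 7.3 - 0.1 * 2.8 = 7.02
Absolute difference = |7.272 - 7.02|
= 0.2520

0.2520


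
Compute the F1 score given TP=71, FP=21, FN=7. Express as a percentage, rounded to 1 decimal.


Precision = TP / (TP + FP) = 71 / 92 = 0.7717
Recall = TP / (TP + FN) = 71 / 78 = 0.9103
F1 = 2 * P * R / (P + R)
= 2 * 0.7717 * 0.9103 / (0.7717 + 0.9103)
= 1.405 / 1.682
= 0.8353
As percentage: 83.5%

83.5


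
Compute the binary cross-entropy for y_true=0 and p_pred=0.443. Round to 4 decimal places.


For y=0: Loss = -log(1-p)
= -log(1 - 0.443)
= -log(0.557)
= -(-0.5852)
= 0.5852

0.5852


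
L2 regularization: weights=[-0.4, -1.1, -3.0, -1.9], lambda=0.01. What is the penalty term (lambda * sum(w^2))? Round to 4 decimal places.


Squaring each weight:
(-0.4)^2 = 0.16
(-1.1)^2 = 1.21
(-3.0)^2 = 9.0
(-1.9)^2 = 3.61
Sum of squares = 13.98
Penalty = 0.01 * 13.98 = 0.1398

0.1398


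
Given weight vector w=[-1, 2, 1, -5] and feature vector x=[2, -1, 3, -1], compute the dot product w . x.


Element-wise products:
-1 * 2 = -2
2 * -1 = -2
1 * 3 = 3
-5 * -1 = 5
Sum = -2 + -2 + 3 + 5
= 4

4


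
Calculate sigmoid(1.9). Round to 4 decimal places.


sigmoid(z) = 1 / (1 + exp(-z))
exp(-(1.9)) = exp(-1.9) = 0.1496
1 + 0.1496 = 1.1496
1 / 1.1496 = 0.8699

0.8699


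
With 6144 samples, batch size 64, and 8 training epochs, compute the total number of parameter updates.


Iterations per epoch = 6144 / 64 = 96
Total updates = iterations_per_epoch * epochs
= 96 * 8
= 768

768


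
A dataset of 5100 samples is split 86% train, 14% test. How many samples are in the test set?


Train samples = 5100 * 86% = 4386
Test samples = 5100 - 4386
= 714

714


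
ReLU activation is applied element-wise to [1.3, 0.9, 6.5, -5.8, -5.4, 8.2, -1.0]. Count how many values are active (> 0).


ReLU(x) = max(0, x) for each element:
ReLU(1.3) = 1.3
ReLU(0.9) = 0.9
ReLU(6.5) = 6.5
ReLU(-5.8) = 0
ReLU(-5.4) = 0
ReLU(8.2) = 8.2
ReLU(-1.0) = 0
Active neurons (>0): 4

4


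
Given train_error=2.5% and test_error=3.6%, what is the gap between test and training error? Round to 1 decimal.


Generalization gap = test_error - train_error
= 3.6 - 2.5
= 1.1%
A small gap suggests good generalization.

1.1


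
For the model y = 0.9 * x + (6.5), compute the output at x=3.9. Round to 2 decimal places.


y = 0.9 * 3.9 + (6.5)
= 3.51 + (6.5)
= 10.01

10.01


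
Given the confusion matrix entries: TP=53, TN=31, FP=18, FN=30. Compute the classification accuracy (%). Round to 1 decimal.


Accuracy = (TP + TN) / (TP + TN + FP + FN) * 100
= (53 + 31) / (53 + 31 + 18 + 30)
= 84 / 132
= 0.6364
= 63.6%

63.6


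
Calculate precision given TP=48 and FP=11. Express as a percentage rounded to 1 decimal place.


Precision = TP / (TP + FP) * 100
= 48 / (48 + 11)
= 48 / 59
= 0.8136
= 81.4%

81.4


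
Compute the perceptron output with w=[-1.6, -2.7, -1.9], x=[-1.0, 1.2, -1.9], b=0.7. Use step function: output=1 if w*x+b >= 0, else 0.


z = w . x + b
= -1.6*-1.0 + -2.7*1.2 + -1.9*-1.9 + 0.7
= 1.6 + -3.24 + 3.61 + 0.7
= 1.97 + 0.7
= 2.67
Since z = 2.67 >= 0, output = 1

1


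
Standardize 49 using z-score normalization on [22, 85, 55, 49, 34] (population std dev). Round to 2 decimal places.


Mean = (22 + 85 + 55 + 49 + 34) / 5 = 49.0
Variance = sum((x_i - mean)^2) / n = 457.2
Std = sqrt(457.2) = 21.3822
Z = (x - mean) / std
= (49 - 49.0) / 21.3822
= 0.0 / 21.3822
= 0.00

0.00


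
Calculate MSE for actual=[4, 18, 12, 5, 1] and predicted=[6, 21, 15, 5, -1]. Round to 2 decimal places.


Differences: [-2, -3, -3, 0, 2]
Squared errors: [4, 9, 9, 0, 4]
Sum of squared errors = 26
MSE = 26 / 5 = 5.20

5.20


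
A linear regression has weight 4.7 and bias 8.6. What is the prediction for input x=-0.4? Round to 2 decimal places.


y = 4.7 * -0.4 + (8.6)
= -1.88 + (8.6)
= 6.72

6.72


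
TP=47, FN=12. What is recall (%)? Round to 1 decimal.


Recall = TP / (TP + FN) * 100
= 47 / (47 + 12)
= 47 / 59
= 0.7966
= 79.7%

79.7


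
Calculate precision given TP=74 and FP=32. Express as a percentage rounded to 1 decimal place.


Precision = TP / (TP + FP) * 100
= 74 / (74 + 32)
= 74 / 106
= 0.6981
= 69.8%

69.8


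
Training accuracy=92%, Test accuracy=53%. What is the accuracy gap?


Gap = train_accuracy - test_accuracy
= 92 - 53
= 39%
This large gap strongly indicates overfitting.

39


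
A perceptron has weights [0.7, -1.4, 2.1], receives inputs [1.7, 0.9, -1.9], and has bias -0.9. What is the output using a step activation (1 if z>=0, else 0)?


z = w . x + b
= 0.7*1.7 + -1.4*0.9 + 2.1*-1.9 + -0.9
= 1.19 + -1.26 + -3.99 + -0.9
= -4.06 + -0.9
= -4.96
Since z = -4.96 < 0, output = 0

0


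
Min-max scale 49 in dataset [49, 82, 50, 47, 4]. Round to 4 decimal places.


Min = 4, Max = 82
Range = 82 - 4 = 78
Scaled = (x - min) / (max - min)
= (49 - 4) / 78
= 45 / 78
= 0.5769

0.5769


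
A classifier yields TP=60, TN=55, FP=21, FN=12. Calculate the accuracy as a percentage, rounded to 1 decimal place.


Accuracy = (TP + TN) / (TP + TN + FP + FN) * 100
= (60 + 55) / (60 + 55 + 21 + 12)
= 115 / 148
= 0.777
= 77.7%

77.7


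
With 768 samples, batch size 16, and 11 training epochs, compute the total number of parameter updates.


Iterations per epoch = 768 / 16 = 48
Total updates = iterations_per_epoch * epochs
= 48 * 11
= 528

528


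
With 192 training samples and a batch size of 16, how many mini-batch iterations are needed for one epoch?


Iterations per epoch = dataset_size / batch_size
= 192 / 16
= 12

12


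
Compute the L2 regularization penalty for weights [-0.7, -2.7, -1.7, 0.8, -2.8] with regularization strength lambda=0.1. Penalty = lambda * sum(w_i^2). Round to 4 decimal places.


Squaring each weight:
(-0.7)^2 = 0.49
(-2.7)^2 = 7.29
(-1.7)^2 = 2.89
0.8^2 = 0.64
(-2.8)^2 = 7.84
Sum of squares = 19.15
Penalty = 0.1 * 19.15 = 1.9150

1.9150


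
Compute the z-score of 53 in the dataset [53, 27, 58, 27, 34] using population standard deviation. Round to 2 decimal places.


Mean = (53 + 27 + 58 + 27 + 34) / 5 = 39.8
Variance = sum((x_i - mean)^2) / n = 173.36
Std = sqrt(173.36) = 13.1666
Z = (x - mean) / std
= (53 - 39.8) / 13.1666
= 13.2 / 13.1666
= 1.00

1.00


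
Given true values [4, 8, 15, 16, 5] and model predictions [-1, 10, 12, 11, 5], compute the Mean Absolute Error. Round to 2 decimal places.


Absolute errors: [5, 2, 3, 5, 0]
Sum of absolute errors = 15
MAE = 15 / 5 = 3.00

3.00


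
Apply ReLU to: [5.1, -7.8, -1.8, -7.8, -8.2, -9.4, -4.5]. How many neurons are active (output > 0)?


ReLU(x) = max(0, x) for each element:
ReLU(5.1) = 5.1
ReLU(-7.8) = 0
ReLU(-1.8) = 0
ReLU(-7.8) = 0
ReLU(-8.2) = 0
ReLU(-9.4) = 0
ReLU(-4.5) = 0
Active neurons (>0): 1

1


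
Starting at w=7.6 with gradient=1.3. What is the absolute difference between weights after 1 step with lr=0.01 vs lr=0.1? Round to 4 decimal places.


With lr=0.01: w_new = 7.6 - 0.01 * 1.3 = 7.587
With lr=0.1: w_new = 7.6 - 0.1 * 1.3 = 7.47
Absolute difference = |7.587 - 7.47|
= 0.1170

0.1170


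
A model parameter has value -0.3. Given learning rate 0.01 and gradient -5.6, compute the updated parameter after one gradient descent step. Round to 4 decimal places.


w_new = w_old - lr * gradient
= -0.3 - 0.01 * -5.6
= -0.3 - (-0.056)
= -0.2440

-0.2440


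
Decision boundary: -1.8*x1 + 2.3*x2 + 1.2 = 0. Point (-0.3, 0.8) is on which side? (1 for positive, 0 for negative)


Compute -1.8 * -0.3 + 2.3 * 0.8 + 1.2
= 0.54 + 1.84 + 1.2
= 3.58
Since 3.58 >= 0, the point is on the positive side.

1


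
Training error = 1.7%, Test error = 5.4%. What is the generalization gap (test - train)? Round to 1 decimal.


Generalization gap = test_error - train_error
= 5.4 - 1.7
= 3.7%
A moderate gap.

3.7


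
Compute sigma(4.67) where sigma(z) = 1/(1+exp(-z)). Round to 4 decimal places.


sigmoid(z) = 1 / (1 + exp(-z))
exp(-(4.67)) = exp(-4.67) = 0.0094
1 + 0.0094 = 1.0094
1 / 1.0094 = 0.9907

0.9907


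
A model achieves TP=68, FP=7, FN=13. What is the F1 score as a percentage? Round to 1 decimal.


Precision = TP / (TP + FP) = 68 / 75 = 0.9067
Recall = TP / (TP + FN) = 68 / 81 = 0.8395
F1 = 2 * P * R / (P + R)
= 2 * 0.9067 * 0.8395 / (0.9067 + 0.8395)
= 1.5223 / 1.7462
= 0.8718
As percentage: 87.2%

87.2


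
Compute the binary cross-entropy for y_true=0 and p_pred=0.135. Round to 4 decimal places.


For y=0: Loss = -log(1-p)
= -log(1 - 0.135)
= -log(0.865)
= -(-0.145)
= 0.1450

0.1450


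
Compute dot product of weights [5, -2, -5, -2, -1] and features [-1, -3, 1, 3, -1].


Element-wise products:
5 * -1 = -5
-2 * -3 = 6
-5 * 1 = -5
-2 * 3 = -6
-1 * -1 = 1
Sum = -5 + 6 + -5 + -6 + 1
= -9

-9


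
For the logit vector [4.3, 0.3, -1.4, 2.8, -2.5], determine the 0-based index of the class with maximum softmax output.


Softmax is a monotonic transformation, so it preserves the argmax.
We need to find the index of the maximum logit.
Index 0: 4.3
Index 1: 0.3
Index 2: -1.4
Index 3: 2.8
Index 4: -2.5
Maximum logit = 4.3 at index 0

0


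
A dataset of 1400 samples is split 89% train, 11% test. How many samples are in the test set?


Train samples = 1400 * 89% = 1246
Test samples = 1400 - 1246
= 154

154


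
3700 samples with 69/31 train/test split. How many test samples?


Train samples = 3700 * 69% = 2553
Test samples = 3700 - 2553
= 1147

1147


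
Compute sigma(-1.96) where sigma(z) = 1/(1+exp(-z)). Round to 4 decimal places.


sigmoid(z) = 1 / (1 + exp(-z))
exp(-(-1.96)) = exp(1.96) = 7.0993
1 + 7.0993 = 8.0993
1 / 8.0993 = 0.1235

0.1235


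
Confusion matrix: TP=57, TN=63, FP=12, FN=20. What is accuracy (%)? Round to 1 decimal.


Accuracy = (TP + TN) / (TP + TN + FP + FN) * 100
= (57 + 63) / (57 + 63 + 12 + 20)
= 120 / 152
= 0.7895
= 78.9%

78.9


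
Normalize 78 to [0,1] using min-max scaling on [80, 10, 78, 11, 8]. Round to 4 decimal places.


Min = 8, Max = 80
Range = 80 - 8 = 72
Scaled = (x - min) / (max - min)
= (78 - 8) / 72
= 70 / 72
= 0.9722

0.9722


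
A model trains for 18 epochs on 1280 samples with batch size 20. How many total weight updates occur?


Iterations per epoch = 1280 / 20 = 64
Total updates = iterations_per_epoch * epochs
= 64 * 18
= 1152

1152


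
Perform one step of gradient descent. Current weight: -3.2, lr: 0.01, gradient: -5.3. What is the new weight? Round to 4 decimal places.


w_new = w_old - lr * gradient
= -3.2 - 0.01 * -5.3
= -3.2 - (-0.053)
= -3.1470

-3.1470


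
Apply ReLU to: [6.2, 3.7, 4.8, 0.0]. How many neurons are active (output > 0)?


ReLU(x) = max(0, x) for each element:
ReLU(6.2) = 6.2
ReLU(3.7) = 3.7
ReLU(4.8) = 4.8
ReLU(0.0) = 0
Active neurons (>0): 3

3


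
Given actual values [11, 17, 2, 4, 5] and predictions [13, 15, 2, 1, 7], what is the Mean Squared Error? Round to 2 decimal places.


Differences: [-2, 2, 0, 3, -2]
Squared errors: [4, 4, 0, 9, 4]
Sum of squared errors = 21
MSE = 21 / 5 = 4.20

4.20


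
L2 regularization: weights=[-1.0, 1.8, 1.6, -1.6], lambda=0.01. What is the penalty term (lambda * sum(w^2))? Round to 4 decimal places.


Squaring each weight:
(-1.0)^2 = 1.0
1.8^2 = 3.24
1.6^2 = 2.56
(-1.6)^2 = 2.56
Sum of squares = 9.36
Penalty = 0.01 * 9.36 = 0.0936

0.0936


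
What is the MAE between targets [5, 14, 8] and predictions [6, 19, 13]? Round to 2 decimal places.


Absolute errors: [1, 5, 5]
Sum of absolute errors = 11
MAE = 11 / 3 = 3.67

3.67


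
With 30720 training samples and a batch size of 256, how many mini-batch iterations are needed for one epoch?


Iterations per epoch = dataset_size / batch_size
= 30720 / 256
= 120

120


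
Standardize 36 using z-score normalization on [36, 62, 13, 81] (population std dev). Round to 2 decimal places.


Mean = (36 + 62 + 13 + 81) / 4 = 48.0
Variance = sum((x_i - mean)^2) / n = 663.5
Std = sqrt(663.5) = 25.7585
Z = (x - mean) / std
= (36 - 48.0) / 25.7585
= -12.0 / 25.7585
= -0.47

-0.47


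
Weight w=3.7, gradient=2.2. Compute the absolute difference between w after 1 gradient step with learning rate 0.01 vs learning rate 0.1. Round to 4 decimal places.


With lr=0.01: w_new = 3.7 - 0.01 * 2.2 = 3.678
With lr=0.1: w_new = 3.7 - 0.1 * 2.2 = 3.48
Absolute difference = |3.678 - 3.48|
= 0.1980

0.1980


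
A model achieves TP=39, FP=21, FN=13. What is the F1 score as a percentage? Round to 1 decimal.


Precision = TP / (TP + FP) = 39 / 60 = 0.65
Recall = TP / (TP + FN) = 39 / 52 = 0.75
F1 = 2 * P * R / (P + R)
= 2 * 0.65 * 0.75 / (0.65 + 0.75)
= 0.975 / 1.4
= 0.6964
As percentage: 69.6%

69.6


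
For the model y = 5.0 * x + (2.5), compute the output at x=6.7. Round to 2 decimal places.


y = 5.0 * 6.7 + (2.5)
= 33.5 + (2.5)
= 36.00

36.00


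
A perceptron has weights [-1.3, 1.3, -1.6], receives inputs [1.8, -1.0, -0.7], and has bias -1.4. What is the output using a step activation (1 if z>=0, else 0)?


z = w . x + b
= -1.3*1.8 + 1.3*-1.0 + -1.6*-0.7 + -1.4
= -2.34 + -1.3 + 1.12 + -1.4
= -2.52 + -1.4
= -3.92
Since z = -3.92 < 0, output = 0

0


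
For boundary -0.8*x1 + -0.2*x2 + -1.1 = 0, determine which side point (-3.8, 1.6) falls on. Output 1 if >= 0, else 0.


Compute -0.8 * -3.8 + -0.2 * 1.6 + -1.1
= 3.04 + -0.32 + -1.1
= 1.62
Since 1.62 >= 0, the point is on the positive side.

1


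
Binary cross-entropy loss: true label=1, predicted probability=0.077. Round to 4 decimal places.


For y=1: Loss = -log(p)
= -log(0.077)
= -(-2.5639)
= 2.5639

2.5639


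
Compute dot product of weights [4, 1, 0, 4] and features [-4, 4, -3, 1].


Element-wise products:
4 * -4 = -16
1 * 4 = 4
0 * -3 = 0
4 * 1 = 4
Sum = -16 + 4 + 0 + 4
= -8

-8


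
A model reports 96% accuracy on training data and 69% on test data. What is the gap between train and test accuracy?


Gap = train_accuracy - test_accuracy
= 96 - 69
= 27%
This large gap strongly indicates overfitting.

27


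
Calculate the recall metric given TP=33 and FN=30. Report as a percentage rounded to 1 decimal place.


Recall = TP / (TP + FN) * 100
= 33 / (33 + 30)
= 33 / 63
= 0.5238
= 52.4%

52.4


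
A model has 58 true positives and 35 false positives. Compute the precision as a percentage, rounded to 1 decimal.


Precision = TP / (TP + FP) * 100
= 58 / (58 + 35)
= 58 / 93
= 0.6237
= 62.4%

62.4


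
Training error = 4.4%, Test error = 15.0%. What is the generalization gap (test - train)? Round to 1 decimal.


Generalization gap = test_error - train_error
= 15.0 - 4.4
= 10.6%
A large gap suggests overfitting.

10.6


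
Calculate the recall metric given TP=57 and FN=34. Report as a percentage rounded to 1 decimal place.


Recall = TP / (TP + FN) * 100
= 57 / (57 + 34)
= 57 / 91
= 0.6264
= 62.6%

62.6


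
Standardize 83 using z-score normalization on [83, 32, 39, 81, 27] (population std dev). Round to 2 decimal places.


Mean = (83 + 32 + 39 + 81 + 27) / 5 = 52.4
Variance = sum((x_i - mean)^2) / n = 599.04
Std = sqrt(599.04) = 24.4753
Z = (x - mean) / std
= (83 - 52.4) / 24.4753
= 30.6 / 24.4753
= 1.25

1.25


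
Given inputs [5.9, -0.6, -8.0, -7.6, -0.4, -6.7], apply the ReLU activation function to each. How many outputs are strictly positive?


ReLU(x) = max(0, x) for each element:
ReLU(5.9) = 5.9
ReLU(-0.6) = 0
ReLU(-8.0) = 0
ReLU(-7.6) = 0
ReLU(-0.4) = 0
ReLU(-6.7) = 0
Active neurons (>0): 1

1


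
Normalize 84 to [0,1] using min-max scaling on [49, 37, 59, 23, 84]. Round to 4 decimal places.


Min = 23, Max = 84
Range = 84 - 23 = 61
Scaled = (x - min) / (max - min)
= (84 - 23) / 61
= 61 / 61
= 1.0000

1.0000


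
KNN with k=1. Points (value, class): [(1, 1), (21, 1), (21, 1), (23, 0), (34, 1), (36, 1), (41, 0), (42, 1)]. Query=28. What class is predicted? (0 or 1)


Distances from query 28:
Point 23 (class 0): distance = 5
K=1 nearest neighbors: classes = [0]
Votes for class 1: 0 / 1
Majority vote => class 0

0


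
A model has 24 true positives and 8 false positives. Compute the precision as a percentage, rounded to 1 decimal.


Precision = TP / (TP + FP) * 100
= 24 / (24 + 8)
= 24 / 32
= 0.75
= 75.0%

75.0


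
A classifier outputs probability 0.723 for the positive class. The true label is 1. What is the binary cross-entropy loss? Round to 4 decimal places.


For y=1: Loss = -log(p)
= -log(0.723)
= -(-0.3243)
= 0.3243

0.3243


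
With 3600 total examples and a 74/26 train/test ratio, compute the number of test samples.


Train samples = 3600 * 74% = 2664
Test samples = 3600 - 2664
= 936

936


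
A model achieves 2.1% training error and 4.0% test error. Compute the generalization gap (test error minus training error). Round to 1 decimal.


Generalization gap = test_error - train_error
= 4.0 - 2.1
= 1.9%
A small gap suggests good generalization.

1.9


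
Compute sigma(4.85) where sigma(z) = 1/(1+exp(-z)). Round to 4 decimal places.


sigmoid(z) = 1 / (1 + exp(-z))
exp(-(4.85)) = exp(-4.85) = 0.0078
1 + 0.0078 = 1.0078
1 / 1.0078 = 0.9922

0.9922


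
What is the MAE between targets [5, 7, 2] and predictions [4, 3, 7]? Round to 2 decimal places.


Absolute errors: [1, 4, 5]
Sum of absolute errors = 10
MAE = 10 / 3 = 3.33

3.33


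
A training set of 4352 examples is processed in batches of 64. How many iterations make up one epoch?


Iterations per epoch = dataset_size / batch_size
= 4352 / 64
= 68

68


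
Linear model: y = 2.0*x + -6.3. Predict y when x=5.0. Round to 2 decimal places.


y = 2.0 * 5.0 + (-6.3)
= 10.0 + (-6.3)
= 3.70

3.70


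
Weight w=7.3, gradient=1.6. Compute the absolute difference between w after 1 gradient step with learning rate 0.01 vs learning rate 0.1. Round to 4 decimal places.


With lr=0.01: w_new = 7.3 - 0.01 * 1.6 = 7.284
With lr=0.1: w_new = 7.3 - 0.1 * 1.6 = 7.14
Absolute difference = |7.284 - 7.14|
= 0.1440

0.1440


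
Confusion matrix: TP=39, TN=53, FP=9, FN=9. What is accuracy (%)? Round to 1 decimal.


Accuracy = (TP + TN) / (TP + TN + FP + FN) * 100
= (39 + 53) / (39 + 53 + 9 + 9)
= 92 / 110
= 0.8364
= 83.6%

83.6


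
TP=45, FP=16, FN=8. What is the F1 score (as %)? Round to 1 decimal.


Precision = TP / (TP + FP) = 45 / 61 = 0.7377
Recall = TP / (TP + FN) = 45 / 53 = 0.8491
F1 = 2 * P * R / (P + R)
= 2 * 0.7377 * 0.8491 / (0.7377 + 0.8491)
= 1.2527 / 1.5868
= 0.7895
As percentage: 78.9%

78.9


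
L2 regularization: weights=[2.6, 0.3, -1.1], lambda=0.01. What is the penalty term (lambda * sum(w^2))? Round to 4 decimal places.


Squaring each weight:
2.6^2 = 6.76
0.3^2 = 0.09
(-1.1)^2 = 1.21
Sum of squares = 8.06
Penalty = 0.01 * 8.06 = 0.0806

0.0806


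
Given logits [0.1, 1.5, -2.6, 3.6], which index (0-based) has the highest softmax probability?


Softmax is a monotonic transformation, so it preserves the argmax.
We need to find the index of the maximum logit.
Index 0: 0.1
Index 1: 1.5
Index 2: -2.6
Index 3: 3.6
Maximum logit = 3.6 at index 3

3


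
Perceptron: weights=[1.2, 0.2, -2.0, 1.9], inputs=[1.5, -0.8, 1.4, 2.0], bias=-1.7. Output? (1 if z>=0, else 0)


z = w . x + b
= 1.2*1.5 + 0.2*-0.8 + -2.0*1.4 + 1.9*2.0 + -1.7
= 1.8 + -0.16 + -2.8 + 3.8 + -1.7
= 2.64 + -1.7
= 0.94
Since z = 0.94 >= 0, output = 1

1


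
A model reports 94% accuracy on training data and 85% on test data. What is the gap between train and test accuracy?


Gap = train_accuracy - test_accuracy
= 94 - 85
= 9%
This moderate gap may indicate mild overfitting.

9


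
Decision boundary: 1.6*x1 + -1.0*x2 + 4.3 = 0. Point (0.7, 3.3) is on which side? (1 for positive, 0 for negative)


Compute 1.6 * 0.7 + -1.0 * 3.3 + 4.3
= 1.12 + -3.3 + 4.3
= 2.12
Since 2.12 >= 0, the point is on the positive side.

1


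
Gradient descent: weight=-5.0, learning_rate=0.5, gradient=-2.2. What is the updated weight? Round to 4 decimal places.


w_new = w_old - lr * gradient
= -5.0 - 0.5 * -2.2
= -5.0 - (-1.1)
= -3.9000

-3.9000


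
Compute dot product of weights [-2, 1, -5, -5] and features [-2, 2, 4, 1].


Element-wise products:
-2 * -2 = 4
1 * 2 = 2
-5 * 4 = -20
-5 * 1 = -5
Sum = 4 + 2 + -20 + -5
= -19

-19


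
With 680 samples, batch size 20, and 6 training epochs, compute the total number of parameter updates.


Iterations per epoch = 680 / 20 = 34
Total updates = iterations_per_epoch * epochs
= 34 * 6
= 204

204


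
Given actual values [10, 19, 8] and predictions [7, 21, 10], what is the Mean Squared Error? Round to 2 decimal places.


Differences: [3, -2, -2]
Squared errors: [9, 4, 4]
Sum of squared errors = 17
MSE = 17 / 3 = 5.67

5.67


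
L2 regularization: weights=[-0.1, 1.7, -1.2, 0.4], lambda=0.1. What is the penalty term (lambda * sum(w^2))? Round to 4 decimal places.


Squaring each weight:
(-0.1)^2 = 0.01
1.7^2 = 2.89
(-1.2)^2 = 1.44
0.4^2 = 0.16
Sum of squares = 4.5
Penalty = 0.1 * 4.5 = 0.4500

0.4500


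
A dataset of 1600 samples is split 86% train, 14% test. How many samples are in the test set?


Train samples = 1600 * 86% = 1376
Test samples = 1600 - 1376
= 224

224


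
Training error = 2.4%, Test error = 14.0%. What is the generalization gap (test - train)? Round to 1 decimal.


Generalization gap = test_error - train_error
= 14.0 - 2.4
= 11.6%
A large gap suggests overfitting.

11.6


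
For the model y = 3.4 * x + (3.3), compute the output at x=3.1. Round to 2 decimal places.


y = 3.4 * 3.1 + (3.3)
= 10.54 + (3.3)
= 13.84

13.84


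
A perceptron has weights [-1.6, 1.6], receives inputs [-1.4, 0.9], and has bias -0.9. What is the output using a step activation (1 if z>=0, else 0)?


z = w . x + b
= -1.6*-1.4 + 1.6*0.9 + -0.9
= 2.24 + 1.44 + -0.9
= 3.68 + -0.9
= 2.78
Since z = 2.78 >= 0, output = 1

1


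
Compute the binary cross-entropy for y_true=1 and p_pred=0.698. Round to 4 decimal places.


For y=1: Loss = -log(p)
= -log(0.698)
= -(-0.3595)
= 0.3595

0.3595


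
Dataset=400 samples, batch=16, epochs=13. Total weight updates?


Iterations per epoch = 400 / 16 = 25
Total updates = iterations_per_epoch * epochs
= 25 * 13
= 325

325


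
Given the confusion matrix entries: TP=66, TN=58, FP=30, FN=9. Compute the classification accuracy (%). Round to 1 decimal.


Accuracy = (TP + TN) / (TP + TN + FP + FN) * 100
= (66 + 58) / (66 + 58 + 30 + 9)
= 124 / 163
= 0.7607
= 76.1%

76.1


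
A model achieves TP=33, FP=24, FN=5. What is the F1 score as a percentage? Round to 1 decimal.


Precision = TP / (TP + FP) = 33 / 57 = 0.5789
Recall = TP / (TP + FN) = 33 / 38 = 0.8684
F1 = 2 * P * R / (P + R)
= 2 * 0.5789 * 0.8684 / (0.5789 + 0.8684)
= 1.0055 / 1.4474
= 0.6947
As percentage: 69.5%

69.5


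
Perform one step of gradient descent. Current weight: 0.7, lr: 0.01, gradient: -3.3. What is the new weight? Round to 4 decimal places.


w_new = w_old - lr * gradient
= 0.7 - 0.01 * -3.3
= 0.7 - (-0.033)
= 0.7330

0.7330


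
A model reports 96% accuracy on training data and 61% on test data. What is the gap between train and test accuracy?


Gap = train_accuracy - test_accuracy
= 96 - 61
= 35%
This large gap strongly indicates overfitting.

35


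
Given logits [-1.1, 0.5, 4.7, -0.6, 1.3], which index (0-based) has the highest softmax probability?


Softmax is a monotonic transformation, so it preserves the argmax.
We need to find the index of the maximum logit.
Index 0: -1.1
Index 1: 0.5
Index 2: 4.7
Index 3: -0.6
Index 4: 1.3
Maximum logit = 4.7 at index 2

2


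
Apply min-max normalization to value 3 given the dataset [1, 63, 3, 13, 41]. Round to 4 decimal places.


Min = 1, Max = 63
Range = 63 - 1 = 62
Scaled = (x - min) / (max - min)
= (3 - 1) / 62
= 2 / 62
= 0.0323

0.0323


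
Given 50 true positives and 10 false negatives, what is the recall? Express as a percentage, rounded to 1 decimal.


Recall = TP / (TP + FN) * 100
= 50 / (50 + 10)
= 50 / 60
= 0.8333
= 83.3%

83.3


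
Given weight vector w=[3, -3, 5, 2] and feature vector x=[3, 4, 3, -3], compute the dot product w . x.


Element-wise products:
3 * 3 = 9
-3 * 4 = -12
5 * 3 = 15
2 * -3 = -6
Sum = 9 + -12 + 15 + -6
= 6

6


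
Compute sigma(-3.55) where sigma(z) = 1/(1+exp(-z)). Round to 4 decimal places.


sigmoid(z) = 1 / (1 + exp(-z))
exp(-(-3.55)) = exp(3.55) = 34.8133
1 + 34.8133 = 35.8133
1 / 35.8133 = 0.0279

0.0279


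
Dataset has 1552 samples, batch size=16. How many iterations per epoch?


Iterations per epoch = dataset_size / batch_size
= 1552 / 16
= 97

97


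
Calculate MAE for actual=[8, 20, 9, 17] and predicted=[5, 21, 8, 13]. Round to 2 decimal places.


Absolute errors: [3, 1, 1, 4]
Sum of absolute errors = 9
MAE = 9 / 4 = 2.25

2.25


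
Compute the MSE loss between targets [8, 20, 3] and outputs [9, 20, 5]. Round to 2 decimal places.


Differences: [-1, 0, -2]
Squared errors: [1, 0, 4]
Sum of squared errors = 5
MSE = 5 / 3 = 1.67

1.67


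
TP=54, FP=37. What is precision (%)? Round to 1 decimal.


Precision = TP / (TP + FP) * 100
= 54 / (54 + 37)
= 54 / 91
= 0.5934
= 59.3%

59.3


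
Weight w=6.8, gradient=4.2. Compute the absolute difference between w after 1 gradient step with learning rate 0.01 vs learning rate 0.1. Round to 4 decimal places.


With lr=0.01: w_new = 6.8 - 0.01 * 4.2 = 6.758
With lr=0.1: w_new = 6.8 - 0.1 * 4.2 = 6.38
Absolute difference = |6.758 - 6.38|
= 0.3780

0.3780
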